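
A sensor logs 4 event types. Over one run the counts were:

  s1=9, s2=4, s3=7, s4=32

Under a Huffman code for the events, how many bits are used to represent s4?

1

Repeatedly merge the two smallest:
combine s2(4), s3(7) → 11
combine s1(9), 11 → 20
combine 20, s4(32) → 52
s4 sits one level below the root: a 1-bit codeword.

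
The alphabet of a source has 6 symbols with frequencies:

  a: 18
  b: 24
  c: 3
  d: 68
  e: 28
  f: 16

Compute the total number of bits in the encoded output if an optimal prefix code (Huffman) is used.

Build the Huffman tree bottom-up:
c(3) + f(16) → 19
a(18) + 19 → 37
b(24) + e(28) → 52
37 + 52 → 89
d(68) + 89 → 157
The encoded length is the sum of every internal node's weight: 19 + 37 + 52 + 89 + 157 = 354 bits.

354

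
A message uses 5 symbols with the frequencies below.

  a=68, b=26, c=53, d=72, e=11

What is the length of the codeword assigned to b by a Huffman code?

Build the tree from the bottom:
combine e(11), b(26) → 37
combine 37, c(53) → 90
combine a(68), d(72) → 140
combine 90, 140 → 230
The subtree containing b is merged 3 times, so code length = 3.

3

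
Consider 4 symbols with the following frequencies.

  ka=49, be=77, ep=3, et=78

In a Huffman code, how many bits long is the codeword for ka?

3

Repeatedly merge the two smallest:
combine ep(3), ka(49) → 52
combine 52, be(77) → 129
combine et(78), 129 → 207
The subtree containing ka is merged 3 times, so code length = 3.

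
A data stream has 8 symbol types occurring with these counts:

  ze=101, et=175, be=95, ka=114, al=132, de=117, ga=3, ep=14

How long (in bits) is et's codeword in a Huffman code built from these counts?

Huffman merges, smallest pair first:
ga(3) + ep(14) → 17
17 + be(95) → 112
ze(101) + 112 → 213
ka(114) + de(117) → 231
al(132) + et(175) → 307
213 + 231 → 444
307 + 444 → 751
The subtree containing et is merged 2 times, so code length = 2.

2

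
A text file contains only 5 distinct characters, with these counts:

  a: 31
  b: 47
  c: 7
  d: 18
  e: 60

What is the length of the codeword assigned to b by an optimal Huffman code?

Build the tree from the bottom:
c(7) + d(18) → 25
25 + a(31) → 56
b(47) + 56 → 103
e(60) + 103 → 163
b sits 2 levels below the root, so its codeword is 2 bits.

2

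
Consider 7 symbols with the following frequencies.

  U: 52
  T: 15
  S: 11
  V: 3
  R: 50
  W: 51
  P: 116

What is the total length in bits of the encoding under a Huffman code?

705

Merge the two smallest weights repeatedly:
combine V(3), S(11) → 14
combine 14, T(15) → 29
combine 29, R(50) → 79
combine W(51), U(52) → 103
combine 79, 103 → 182
combine P(116), 182 → 298
The encoded length is the sum of every internal node's weight: 14 + 29 + 79 + 103 + 182 + 298 = 705 bits.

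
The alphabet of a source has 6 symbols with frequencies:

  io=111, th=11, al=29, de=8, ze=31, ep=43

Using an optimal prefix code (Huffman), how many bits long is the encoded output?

Greedily combine the two least-frequent nodes:
de(8) + th(11) → 19
19 + al(29) → 48
ze(31) + ep(43) → 74
48 + 74 → 122
io(111) + 122 → 233
Each symbol's bit-cost is frequency × depth; summing gives 496 bits (equivalently 19 + 48 + 74 + 122 + 233).

496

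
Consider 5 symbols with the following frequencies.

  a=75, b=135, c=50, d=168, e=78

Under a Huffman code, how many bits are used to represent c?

3

Huffman merges, smallest pair first:
combine c(50), a(75) → 125
combine e(78), 125 → 203
combine b(135), d(168) → 303
combine 203, 303 → 506
The subtree containing c is merged 3 times, so code length = 3.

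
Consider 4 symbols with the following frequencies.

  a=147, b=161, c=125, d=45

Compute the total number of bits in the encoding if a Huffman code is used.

Greedily combine the two least-frequent nodes:
d(45) + c(125) → 170
a(147) + b(161) → 308
170 + 308 → 478
Total encoded bits = sum of merged weights = 170 + 308 + 478 = 956.

956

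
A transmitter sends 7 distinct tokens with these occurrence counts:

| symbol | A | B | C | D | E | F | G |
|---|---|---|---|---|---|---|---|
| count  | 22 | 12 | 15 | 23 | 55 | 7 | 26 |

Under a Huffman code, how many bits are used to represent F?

4

Repeatedly merge the two smallest:
merge F(7) and B(12): 19
merge C(15) and 19: 34
merge A(22) and D(23): 45
merge G(26) and 34: 60
merge 45 and E(55): 100
merge 60 and 100: 160
F's leaf is at depth 4, giving a 4-bit codeword.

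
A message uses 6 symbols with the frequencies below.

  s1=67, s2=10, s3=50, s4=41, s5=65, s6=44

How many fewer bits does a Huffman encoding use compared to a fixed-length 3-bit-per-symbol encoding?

Fixed-length: 3 bits × 277 symbols = 831 bits.
Huffman merges:
combine s2(10), s4(41) → 51
combine s6(44), s3(50) → 94
combine 51, s5(65) → 116
combine s1(67), 94 → 161
combine 116, 161 → 277
Huffman total = 51 + 94 + 116 + 161 + 277 = 699 bits.
Saving = 831 − 699 = 132 bits.

132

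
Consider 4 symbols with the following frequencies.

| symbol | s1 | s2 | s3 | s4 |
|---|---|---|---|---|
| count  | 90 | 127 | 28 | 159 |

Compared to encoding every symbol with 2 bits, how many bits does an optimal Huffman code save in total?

Fixed-length: 2 bits × 404 symbols = 808 bits.
Huffman merges:
merge s3(28) and s1(90): 118
merge 118 and s2(127): 245
merge s4(159) and 245: 404
Huffman total = 118 + 245 + 404 = 767 bits.
Saving = 808 − 767 = 41 bits.

41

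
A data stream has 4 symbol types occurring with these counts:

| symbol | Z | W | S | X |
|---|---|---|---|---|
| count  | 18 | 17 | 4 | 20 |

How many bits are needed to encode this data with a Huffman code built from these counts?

118

Build the Huffman tree bottom-up:
combine S(4), W(17) → 21
combine Z(18), X(20) → 38
combine 21, 38 → 59
Each symbol's bit-cost is frequency × depth; summing gives 118 bits (equivalently 21 + 38 + 59).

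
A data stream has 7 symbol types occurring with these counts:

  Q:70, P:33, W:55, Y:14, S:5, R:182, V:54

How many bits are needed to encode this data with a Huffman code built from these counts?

946

Greedily combine the two least-frequent nodes:
combine S(5), Y(14) → 19
combine 19, P(33) → 52
combine 52, V(54) → 106
combine W(55), Q(70) → 125
combine 106, 125 → 231
combine R(182), 231 → 413
Each symbol's bit-cost is frequency × depth; summing gives 946 bits (equivalently 19 + 52 + 106 + 125 + 231 + 413).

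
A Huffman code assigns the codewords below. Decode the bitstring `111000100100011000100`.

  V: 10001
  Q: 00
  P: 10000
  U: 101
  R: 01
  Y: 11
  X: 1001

YVQVVQ

Read left to right; each codeword is recognised as soon as it completes (prefix code):
  11→Y | 10001→V | 00→Q | 10001→V | 10001→V | 00→Q
Decoded message: YVQVVQ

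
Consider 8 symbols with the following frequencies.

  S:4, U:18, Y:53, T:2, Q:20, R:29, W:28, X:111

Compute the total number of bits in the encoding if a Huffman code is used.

Greedily combine the two least-frequent nodes:
merge T(2) and S(4): 6
merge 6 and U(18): 24
merge Q(20) and 24: 44
merge W(28) and R(29): 57
merge 44 and Y(53): 97
merge 57 and 97: 154
merge X(111) and 154: 265
Each symbol's bit-cost is frequency × depth; summing gives 647 bits (equivalently 6 + 24 + 44 + 57 + 97 + 154 + 265).

647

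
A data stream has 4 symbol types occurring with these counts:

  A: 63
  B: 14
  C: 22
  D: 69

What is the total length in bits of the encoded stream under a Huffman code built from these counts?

303

Build the Huffman tree bottom-up:
B(14) + C(22) → 36
36 + A(63) → 99
D(69) + 99 → 168
Each symbol's bit-cost is frequency × depth; summing gives 303 bits (equivalently 36 + 99 + 168).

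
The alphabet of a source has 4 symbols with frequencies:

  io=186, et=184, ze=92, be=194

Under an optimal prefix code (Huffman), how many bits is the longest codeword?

2

Merge the two lowest-weight nodes at each step:
combine ze(92), et(184) → 276
combine io(186), be(194) → 380
combine 276, 380 → 656
The first pair merged (ze, et) ends up deepest, at depth 2.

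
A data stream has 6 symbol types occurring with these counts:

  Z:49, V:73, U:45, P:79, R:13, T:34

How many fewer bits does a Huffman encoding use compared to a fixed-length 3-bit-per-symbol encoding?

Fixed-length: 3 bits × 293 symbols = 879 bits.
Huffman merges:
merge R(13) and T(34): 47
merge U(45) and 47: 92
merge Z(49) and V(73): 122
merge P(79) and 92: 171
merge 122 and 171: 293
Huffman total = 47 + 92 + 122 + 171 + 293 = 725 bits.
Saving = 879 − 725 = 154 bits.

154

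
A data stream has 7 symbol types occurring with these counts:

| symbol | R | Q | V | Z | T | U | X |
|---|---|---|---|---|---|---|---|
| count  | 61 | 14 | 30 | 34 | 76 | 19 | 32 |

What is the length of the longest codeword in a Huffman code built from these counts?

Merge the two lowest-weight nodes at each step:
combine Q(14), U(19) → 33
combine V(30), X(32) → 62
combine 33, Z(34) → 67
combine R(61), 62 → 123
combine 67, T(76) → 143
combine 123, 143 → 266
The first pair merged (Q, U) ends up deepest, at depth 4.

4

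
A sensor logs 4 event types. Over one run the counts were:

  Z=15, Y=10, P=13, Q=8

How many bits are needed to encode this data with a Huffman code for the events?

Build the Huffman tree bottom-up:
combine Q(8), Y(10) → 18
combine P(13), Z(15) → 28
combine 18, 28 → 46
Each symbol's bit-cost is frequency × depth; summing gives 92 bits (equivalently 18 + 28 + 46).

92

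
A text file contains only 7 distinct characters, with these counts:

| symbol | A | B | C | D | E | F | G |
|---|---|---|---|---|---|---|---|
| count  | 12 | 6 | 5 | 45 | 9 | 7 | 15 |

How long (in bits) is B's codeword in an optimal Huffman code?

4

Build the tree from the bottom:
C(5) + B(6) → 11
F(7) + E(9) → 16
11 + A(12) → 23
G(15) + 16 → 31
23 + 31 → 54
D(45) + 54 → 99
The subtree containing B is merged 4 times, so code length = 4.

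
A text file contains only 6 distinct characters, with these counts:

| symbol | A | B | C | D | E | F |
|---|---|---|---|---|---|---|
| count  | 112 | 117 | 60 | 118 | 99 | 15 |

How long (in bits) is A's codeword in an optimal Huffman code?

2

Build the tree from the bottom:
F(15) + C(60) → 75
75 + E(99) → 174
A(112) + B(117) → 229
D(118) + 174 → 292
229 + 292 → 521
A's leaf is at depth 2, giving a 2-bit codeword.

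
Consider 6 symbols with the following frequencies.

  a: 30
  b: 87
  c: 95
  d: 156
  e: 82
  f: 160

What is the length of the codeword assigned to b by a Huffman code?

3

Repeatedly merge the two smallest:
combine a(30), e(82) → 112
combine b(87), c(95) → 182
combine 112, d(156) → 268
combine f(160), 182 → 342
combine 268, 342 → 610
The subtree containing b is merged 3 times, so code length = 3.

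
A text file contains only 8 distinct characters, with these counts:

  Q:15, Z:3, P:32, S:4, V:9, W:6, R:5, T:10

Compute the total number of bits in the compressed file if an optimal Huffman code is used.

222

Merge the two smallest weights repeatedly:
combine Z(3), S(4) → 7
combine R(5), W(6) → 11
combine 7, V(9) → 16
combine T(10), 11 → 21
combine Q(15), 16 → 31
combine 21, 31 → 52
combine P(32), 52 → 84
Each symbol's bit-cost is frequency × depth; summing gives 222 bits (equivalently 7 + 11 + 16 + 21 + 31 + 52 + 84).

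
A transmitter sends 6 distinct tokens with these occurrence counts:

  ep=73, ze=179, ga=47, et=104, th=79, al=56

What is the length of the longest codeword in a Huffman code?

3

Merge the two lowest-weight nodes at each step:
combine ga(47), al(56) → 103
combine ep(73), th(79) → 152
combine 103, et(104) → 207
combine 152, ze(179) → 331
combine 207, 331 → 538
Maximum depth reached is 3.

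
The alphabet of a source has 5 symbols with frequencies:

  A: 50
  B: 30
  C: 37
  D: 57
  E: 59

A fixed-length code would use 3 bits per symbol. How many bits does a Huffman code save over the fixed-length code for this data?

166

Fixed-length: 3 bits × 233 symbols = 699 bits.
Huffman merges:
B(30) + C(37) → 67
A(50) + D(57) → 107
E(59) + 67 → 126
107 + 126 → 233
Huffman total = 67 + 107 + 126 + 233 = 533 bits.
Saving = 699 − 533 = 166 bits.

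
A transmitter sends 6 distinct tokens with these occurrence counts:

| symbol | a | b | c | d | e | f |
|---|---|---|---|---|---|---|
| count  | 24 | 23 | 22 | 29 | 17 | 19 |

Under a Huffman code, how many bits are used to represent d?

2

Repeatedly merge the two smallest:
e(17) + f(19) → 36
c(22) + b(23) → 45
a(24) + d(29) → 53
36 + 45 → 81
53 + 81 → 134
The subtree containing d is merged 2 times, so code length = 2.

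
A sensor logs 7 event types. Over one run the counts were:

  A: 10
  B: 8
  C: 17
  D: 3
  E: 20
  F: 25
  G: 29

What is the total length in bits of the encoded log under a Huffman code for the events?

Greedily combine the two least-frequent nodes:
combine D(3), B(8) → 11
combine A(10), 11 → 21
combine C(17), E(20) → 37
combine 21, F(25) → 46
combine G(29), 37 → 66
combine 46, 66 → 112
The encoded length is the sum of every internal node's weight: 11 + 21 + 37 + 46 + 66 + 112 = 293 bits.

293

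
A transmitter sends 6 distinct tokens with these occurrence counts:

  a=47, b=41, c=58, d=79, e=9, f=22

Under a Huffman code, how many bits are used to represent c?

2

Repeatedly merge the two smallest:
combine e(9), f(22) → 31
combine 31, b(41) → 72
combine a(47), c(58) → 105
combine 72, d(79) → 151
combine 105, 151 → 256
c sits 2 levels below the root, so its codeword is 2 bits.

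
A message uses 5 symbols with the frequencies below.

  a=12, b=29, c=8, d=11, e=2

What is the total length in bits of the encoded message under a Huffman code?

126

Merge the two smallest weights repeatedly:
e(2) + c(8) → 10
10 + d(11) → 21
a(12) + 21 → 33
b(29) + 33 → 62
Total encoded bits = sum of merged weights = 10 + 21 + 33 + 62 = 126.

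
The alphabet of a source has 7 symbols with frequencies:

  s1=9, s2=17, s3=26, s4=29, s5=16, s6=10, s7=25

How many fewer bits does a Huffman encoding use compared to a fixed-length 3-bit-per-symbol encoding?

36

Fixed-length: 3 bits × 132 symbols = 396 bits.
Huffman merges:
combine s1(9), s6(10) → 19
combine s5(16), s2(17) → 33
combine 19, s7(25) → 44
combine s3(26), s4(29) → 55
combine 33, 44 → 77
combine 55, 77 → 132
Huffman total = 19 + 33 + 44 + 55 + 77 + 132 = 360 bits.
Saving = 396 − 360 = 36 bits.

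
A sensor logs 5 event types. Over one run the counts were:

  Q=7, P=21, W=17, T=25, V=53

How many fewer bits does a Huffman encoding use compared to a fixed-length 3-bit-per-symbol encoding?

Fixed-length: 3 bits × 123 symbols = 369 bits.
Huffman merges:
combine Q(7), W(17) → 24
combine P(21), 24 → 45
combine T(25), 45 → 70
combine V(53), 70 → 123
Huffman total = 24 + 45 + 70 + 123 = 262 bits.
Saving = 369 − 262 = 107 bits.

107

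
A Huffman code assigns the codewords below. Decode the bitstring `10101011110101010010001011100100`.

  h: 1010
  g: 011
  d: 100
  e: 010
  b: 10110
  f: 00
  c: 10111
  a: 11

hchhefcfd

Read left to right; each codeword is recognised as soon as it completes (prefix code):
  1010→h | 10111→c | 1010→h | 1010→h | 010→e | 00→f | 10111→c | 00→f | 100→d
Decoded message: hchhefcfd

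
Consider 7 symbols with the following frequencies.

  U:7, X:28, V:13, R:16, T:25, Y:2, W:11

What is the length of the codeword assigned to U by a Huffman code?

4

Build the tree from the bottom:
combine Y(2), U(7) → 9
combine 9, W(11) → 20
combine V(13), R(16) → 29
combine 20, T(25) → 45
combine X(28), 29 → 57
combine 45, 57 → 102
U sits 4 levels below the root, so its codeword is 4 bits.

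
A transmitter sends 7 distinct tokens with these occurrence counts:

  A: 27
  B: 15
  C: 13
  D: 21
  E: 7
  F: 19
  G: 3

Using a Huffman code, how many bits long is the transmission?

Merge the two smallest weights repeatedly:
combine G(3), E(7) → 10
combine 10, C(13) → 23
combine B(15), F(19) → 34
combine D(21), 23 → 44
combine A(27), 34 → 61
combine 44, 61 → 105
The encoded length is the sum of every internal node's weight: 10 + 23 + 34 + 44 + 61 + 105 = 277 bits.

277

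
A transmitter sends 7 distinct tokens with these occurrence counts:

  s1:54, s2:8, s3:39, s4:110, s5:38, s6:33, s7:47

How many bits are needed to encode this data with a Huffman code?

864

Merge the two smallest weights repeatedly:
combine s2(8), s6(33) → 41
combine s5(38), s3(39) → 77
combine 41, s7(47) → 88
combine s1(54), 77 → 131
combine 88, s4(110) → 198
combine 131, 198 → 329
Total encoded bits = sum of merged weights = 41 + 77 + 88 + 131 + 198 + 329 = 864.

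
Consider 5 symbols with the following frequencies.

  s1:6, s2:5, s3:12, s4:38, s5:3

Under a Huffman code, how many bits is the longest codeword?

4

Merge the two lowest-weight nodes at each step:
combine s5(3), s2(5) → 8
combine s1(6), 8 → 14
combine s3(12), 14 → 26
combine 26, s4(38) → 64
Maximum depth reached is 4.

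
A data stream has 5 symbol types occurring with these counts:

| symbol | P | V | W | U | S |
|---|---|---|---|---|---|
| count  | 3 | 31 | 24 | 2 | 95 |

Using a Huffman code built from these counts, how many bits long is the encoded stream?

Merge the two smallest weights repeatedly:
combine U(2), P(3) → 5
combine 5, W(24) → 29
combine 29, V(31) → 60
combine 60, S(95) → 155
Each symbol's bit-cost is frequency × depth; summing gives 249 bits (equivalently 5 + 29 + 60 + 155).

249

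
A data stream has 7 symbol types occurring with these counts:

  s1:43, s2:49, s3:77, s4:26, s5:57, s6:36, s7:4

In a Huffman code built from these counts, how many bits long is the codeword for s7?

Build the tree from the bottom:
s7(4) + s4(26) → 30
30 + s6(36) → 66
s1(43) + s2(49) → 92
s5(57) + 66 → 123
s3(77) + 92 → 169
123 + 169 → 292
s7's leaf is at depth 4, giving a 4-bit codeword.

4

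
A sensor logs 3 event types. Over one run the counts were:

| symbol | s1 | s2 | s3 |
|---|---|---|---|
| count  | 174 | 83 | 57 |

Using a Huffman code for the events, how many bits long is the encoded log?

454

Merge the two smallest weights repeatedly:
s3(57) + s2(83) → 140
140 + s1(174) → 314
Total encoded bits = sum of merged weights = 140 + 314 = 454.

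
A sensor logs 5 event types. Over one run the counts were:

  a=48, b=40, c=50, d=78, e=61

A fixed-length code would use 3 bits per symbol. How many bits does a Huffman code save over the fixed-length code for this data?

Fixed-length: 3 bits × 277 symbols = 831 bits.
Huffman merges:
merge b(40) and a(48): 88
merge c(50) and e(61): 111
merge d(78) and 88: 166
merge 111 and 166: 277
Huffman total = 88 + 111 + 166 + 277 = 642 bits.
Saving = 831 − 642 = 189 bits.

189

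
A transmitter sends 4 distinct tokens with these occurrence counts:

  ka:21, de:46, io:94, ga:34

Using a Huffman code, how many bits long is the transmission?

351

Greedily combine the two least-frequent nodes:
ka(21) + ga(34) → 55
de(46) + 55 → 101
io(94) + 101 → 195
Total encoded bits = sum of merged weights = 55 + 101 + 195 = 351.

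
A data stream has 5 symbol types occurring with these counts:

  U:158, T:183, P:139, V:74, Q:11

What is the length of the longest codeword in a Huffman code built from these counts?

Merge the two lowest-weight nodes at each step:
combine Q(11), V(74) → 85
combine 85, P(139) → 224
combine U(158), T(183) → 341
combine 224, 341 → 565
The first pair merged (Q, V) ends up deepest, at depth 3.

3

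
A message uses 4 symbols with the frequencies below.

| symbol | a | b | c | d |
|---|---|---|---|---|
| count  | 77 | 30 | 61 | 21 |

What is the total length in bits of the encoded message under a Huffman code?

352

Merge the two smallest weights repeatedly:
merge d(21) and b(30): 51
merge 51 and c(61): 112
merge a(77) and 112: 189
The encoded length is the sum of every internal node's weight: 51 + 112 + 189 = 352 bits.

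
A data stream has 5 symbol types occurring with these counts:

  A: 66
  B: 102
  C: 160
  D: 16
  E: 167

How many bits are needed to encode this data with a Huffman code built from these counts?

Greedily combine the two least-frequent nodes:
D(16) + A(66) → 82
82 + B(102) → 184
C(160) + E(167) → 327
184 + 327 → 511
Each symbol's bit-cost is frequency × depth; summing gives 1104 bits (equivalently 82 + 184 + 327 + 511).

1104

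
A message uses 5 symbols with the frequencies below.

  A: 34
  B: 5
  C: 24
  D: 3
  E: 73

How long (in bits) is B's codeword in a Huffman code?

4

Build the tree from the bottom:
D(3) + B(5) → 8
8 + C(24) → 32
32 + A(34) → 66
66 + E(73) → 139
The subtree containing B is merged 4 times, so code length = 4.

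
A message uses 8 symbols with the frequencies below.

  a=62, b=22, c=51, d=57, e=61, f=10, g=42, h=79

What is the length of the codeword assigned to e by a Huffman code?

Repeatedly merge the two smallest:
merge f(10) and b(22): 32
merge 32 and g(42): 74
merge c(51) and d(57): 108
merge e(61) and a(62): 123
merge 74 and h(79): 153
merge 108 and 123: 231
merge 153 and 231: 384
e sits 3 levels below the root, so its codeword is 3 bits.

3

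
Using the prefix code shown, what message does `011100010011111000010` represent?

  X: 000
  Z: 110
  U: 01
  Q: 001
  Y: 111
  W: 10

UZQQYWXW

Read left to right; each codeword is recognised as soon as it completes (prefix code):
  01→U | 110→Z | 001→Q | 001→Q | 111→Y | 10→W | 000→X | 10→W
Decoded message: UZQQYWXW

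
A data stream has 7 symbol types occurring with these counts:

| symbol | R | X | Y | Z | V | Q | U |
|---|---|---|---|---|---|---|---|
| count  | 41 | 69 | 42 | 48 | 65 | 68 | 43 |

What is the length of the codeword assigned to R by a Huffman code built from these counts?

3

Huffman merges, smallest pair first:
R(41) + Y(42) → 83
U(43) + Z(48) → 91
V(65) + Q(68) → 133
X(69) + 83 → 152
91 + 133 → 224
152 + 224 → 376
The subtree containing R is merged 3 times, so code length = 3.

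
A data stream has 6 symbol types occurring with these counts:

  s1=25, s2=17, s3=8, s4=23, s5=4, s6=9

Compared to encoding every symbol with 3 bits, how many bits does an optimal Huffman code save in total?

Fixed-length: 3 bits × 86 symbols = 258 bits.
Huffman merges:
combine s5(4), s3(8) → 12
combine s6(9), 12 → 21
combine s2(17), 21 → 38
combine s4(23), s1(25) → 48
combine 38, 48 → 86
Huffman total = 12 + 21 + 38 + 48 + 86 = 205 bits.
Saving = 258 − 205 = 53 bits.

53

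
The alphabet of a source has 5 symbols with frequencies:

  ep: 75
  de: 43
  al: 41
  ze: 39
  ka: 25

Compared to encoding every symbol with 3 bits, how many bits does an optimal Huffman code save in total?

Fixed-length: 3 bits × 223 symbols = 669 bits.
Huffman merges:
ka(25) + ze(39) → 64
al(41) + de(43) → 84
64 + ep(75) → 139
84 + 139 → 223
Huffman total = 64 + 84 + 139 + 223 = 510 bits.
Saving = 669 − 510 = 159 bits.

159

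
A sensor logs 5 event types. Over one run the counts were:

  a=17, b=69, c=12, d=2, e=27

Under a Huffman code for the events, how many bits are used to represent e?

Huffman merges, smallest pair first:
merge d(2) and c(12): 14
merge 14 and a(17): 31
merge e(27) and 31: 58
merge 58 and b(69): 127
e sits 2 levels below the root, so its codeword is 2 bits.

2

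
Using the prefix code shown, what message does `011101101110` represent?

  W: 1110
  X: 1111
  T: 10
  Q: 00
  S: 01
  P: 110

SPPW

Read left to right; each codeword is recognised as soon as it completes (prefix code):
  01→S | 110→P | 110→P | 1110→W
Decoded message: SPPW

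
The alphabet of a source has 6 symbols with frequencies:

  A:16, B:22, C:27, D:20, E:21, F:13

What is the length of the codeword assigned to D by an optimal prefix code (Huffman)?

Repeatedly merge the two smallest:
merge F(13) and A(16): 29
merge D(20) and E(21): 41
merge B(22) and C(27): 49
merge 29 and 41: 70
merge 49 and 70: 119
D sits 3 levels below the root, so its codeword is 3 bits.

3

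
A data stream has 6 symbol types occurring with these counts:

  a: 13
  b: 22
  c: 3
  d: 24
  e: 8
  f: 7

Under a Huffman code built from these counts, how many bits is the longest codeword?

4

Merge the two lowest-weight nodes at each step:
merge c(3) and f(7): 10
merge e(8) and 10: 18
merge a(13) and 18: 31
merge b(22) and d(24): 46
merge 31 and 46: 77
Maximum depth reached is 4.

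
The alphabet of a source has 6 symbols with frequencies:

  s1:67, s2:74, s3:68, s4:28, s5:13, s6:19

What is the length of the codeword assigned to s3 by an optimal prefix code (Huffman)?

Huffman merges, smallest pair first:
s5(13) + s6(19) → 32
s4(28) + 32 → 60
60 + s1(67) → 127
s3(68) + s2(74) → 142
127 + 142 → 269
The subtree containing s3 is merged 2 times, so code length = 2.

2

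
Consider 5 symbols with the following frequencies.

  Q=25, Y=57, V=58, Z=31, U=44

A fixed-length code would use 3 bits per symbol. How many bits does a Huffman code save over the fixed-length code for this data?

Fixed-length: 3 bits × 215 symbols = 645 bits.
Huffman merges:
merge Q(25) and Z(31): 56
merge U(44) and 56: 100
merge Y(57) and V(58): 115
merge 100 and 115: 215
Huffman total = 56 + 100 + 115 + 215 = 486 bits.
Saving = 645 − 486 = 159 bits.

159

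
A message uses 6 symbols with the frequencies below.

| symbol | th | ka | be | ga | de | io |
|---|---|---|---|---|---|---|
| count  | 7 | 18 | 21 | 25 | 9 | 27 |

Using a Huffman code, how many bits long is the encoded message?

Build the Huffman tree bottom-up:
combine th(7), de(9) → 16
combine 16, ka(18) → 34
combine be(21), ga(25) → 46
combine io(27), 34 → 61
combine 46, 61 → 107
The encoded length is the sum of every internal node's weight: 16 + 34 + 46 + 61 + 107 = 264 bits.

264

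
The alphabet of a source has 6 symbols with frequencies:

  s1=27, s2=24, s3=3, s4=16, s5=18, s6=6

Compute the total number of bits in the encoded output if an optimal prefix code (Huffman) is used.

Greedily combine the two least-frequent nodes:
combine s3(3), s6(6) → 9
combine 9, s4(16) → 25
combine s5(18), s2(24) → 42
combine 25, s1(27) → 52
combine 42, 52 → 94
Total encoded bits = sum of merged weights = 9 + 25 + 42 + 52 + 94 = 222.

222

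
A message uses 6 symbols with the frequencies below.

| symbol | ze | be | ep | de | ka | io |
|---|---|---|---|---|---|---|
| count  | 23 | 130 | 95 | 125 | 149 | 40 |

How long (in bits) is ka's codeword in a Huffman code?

Repeatedly merge the two smallest:
ze(23) + io(40) → 63
63 + ep(95) → 158
de(125) + be(130) → 255
ka(149) + 158 → 307
255 + 307 → 562
The subtree containing ka is merged 2 times, so code length = 2.

2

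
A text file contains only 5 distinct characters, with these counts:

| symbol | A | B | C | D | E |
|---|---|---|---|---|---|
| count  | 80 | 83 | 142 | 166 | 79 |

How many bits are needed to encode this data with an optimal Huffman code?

1259

Build the Huffman tree bottom-up:
combine E(79), A(80) → 159
combine B(83), C(142) → 225
combine 159, D(166) → 325
combine 225, 325 → 550
Each symbol's bit-cost is frequency × depth; summing gives 1259 bits (equivalently 159 + 225 + 325 + 550).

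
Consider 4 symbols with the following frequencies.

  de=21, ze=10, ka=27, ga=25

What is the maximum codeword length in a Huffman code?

Merge the two lowest-weight nodes at each step:
combine ze(10), de(21) → 31
combine ga(25), ka(27) → 52
combine 31, 52 → 83
The rarest symbols sit at the bottom; the longest codeword is 2 bits.

2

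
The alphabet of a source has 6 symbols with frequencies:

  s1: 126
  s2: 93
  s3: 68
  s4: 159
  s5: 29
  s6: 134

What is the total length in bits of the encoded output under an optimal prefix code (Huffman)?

Merge the two smallest weights repeatedly:
combine s5(29), s3(68) → 97
combine s2(93), 97 → 190
combine s1(126), s6(134) → 260
combine s4(159), 190 → 349
combine 260, 349 → 609
The encoded length is the sum of every internal node's weight: 97 + 190 + 260 + 349 + 609 = 1505 bits.

1505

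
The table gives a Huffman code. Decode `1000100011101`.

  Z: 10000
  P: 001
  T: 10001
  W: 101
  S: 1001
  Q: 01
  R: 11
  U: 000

TURW

Read left to right; each codeword is recognised as soon as it completes (prefix code):
  10001→T | 000→U | 11→R | 101→W
Decoded message: TURW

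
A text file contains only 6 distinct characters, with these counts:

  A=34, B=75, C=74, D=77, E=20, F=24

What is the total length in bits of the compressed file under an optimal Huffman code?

730

Build the Huffman tree bottom-up:
E(20) + F(24) → 44
A(34) + 44 → 78
C(74) + B(75) → 149
D(77) + 78 → 155
149 + 155 → 304
The encoded length is the sum of every internal node's weight: 44 + 78 + 149 + 155 + 304 = 730 bits.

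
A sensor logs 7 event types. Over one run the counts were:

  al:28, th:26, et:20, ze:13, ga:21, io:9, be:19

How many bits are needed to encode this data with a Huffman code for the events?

Merge the two smallest weights repeatedly:
combine io(9), ze(13) → 22
combine be(19), et(20) → 39
combine ga(21), 22 → 43
combine th(26), al(28) → 54
combine 39, 43 → 82
combine 54, 82 → 136
The encoded length is the sum of every internal node's weight: 22 + 39 + 43 + 54 + 82 + 136 = 376 bits.

376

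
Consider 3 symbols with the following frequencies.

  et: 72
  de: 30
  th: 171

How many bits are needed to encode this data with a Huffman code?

375

Greedily combine the two least-frequent nodes:
de(30) + et(72) → 102
102 + th(171) → 273
Total encoded bits = sum of merged weights = 102 + 273 = 375.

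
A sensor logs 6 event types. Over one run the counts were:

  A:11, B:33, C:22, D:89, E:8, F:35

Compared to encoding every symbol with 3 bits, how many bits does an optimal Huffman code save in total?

159

Fixed-length: 3 bits × 198 symbols = 594 bits.
Huffman merges:
E(8) + A(11) → 19
19 + C(22) → 41
B(33) + F(35) → 68
41 + 68 → 109
D(89) + 109 → 198
Huffman total = 19 + 41 + 68 + 109 + 198 = 435 bits.
Saving = 594 − 435 = 159 bits.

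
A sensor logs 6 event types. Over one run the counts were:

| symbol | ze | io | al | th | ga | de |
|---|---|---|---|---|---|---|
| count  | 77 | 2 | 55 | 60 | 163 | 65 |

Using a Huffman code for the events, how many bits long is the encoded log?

Greedily combine the two least-frequent nodes:
io(2) + al(55) → 57
57 + th(60) → 117
de(65) + ze(77) → 142
117 + 142 → 259
ga(163) + 259 → 422
Total encoded bits = sum of merged weights = 57 + 117 + 142 + 259 + 422 = 997.

997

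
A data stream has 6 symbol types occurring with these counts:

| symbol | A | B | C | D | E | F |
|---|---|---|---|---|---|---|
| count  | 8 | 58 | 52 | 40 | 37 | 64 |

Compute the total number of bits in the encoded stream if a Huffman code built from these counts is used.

Merge the two smallest weights repeatedly:
merge A(8) and E(37): 45
merge D(40) and 45: 85
merge C(52) and B(58): 110
merge F(64) and 85: 149
merge 110 and 149: 259
The encoded length is the sum of every internal node's weight: 45 + 85 + 110 + 149 + 259 = 648 bits.

648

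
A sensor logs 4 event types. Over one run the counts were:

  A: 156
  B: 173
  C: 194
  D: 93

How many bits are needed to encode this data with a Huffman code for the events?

1232

Merge the two smallest weights repeatedly:
combine D(93), A(156) → 249
combine B(173), C(194) → 367
combine 249, 367 → 616
Each symbol's bit-cost is frequency × depth; summing gives 1232 bits (equivalently 249 + 367 + 616).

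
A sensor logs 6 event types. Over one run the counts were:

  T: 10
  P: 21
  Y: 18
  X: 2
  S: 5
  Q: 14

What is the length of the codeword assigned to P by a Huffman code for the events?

2

Build the tree from the bottom:
combine X(2), S(5) → 7
combine 7, T(10) → 17
combine Q(14), 17 → 31
combine Y(18), P(21) → 39
combine 31, 39 → 70
P's leaf is at depth 2, giving a 2-bit codeword.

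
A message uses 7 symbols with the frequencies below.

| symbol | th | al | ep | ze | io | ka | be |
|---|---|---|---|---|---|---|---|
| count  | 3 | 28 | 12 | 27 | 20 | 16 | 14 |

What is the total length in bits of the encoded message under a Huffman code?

320

Build the Huffman tree bottom-up:
combine th(3), ep(12) → 15
combine be(14), 15 → 29
combine ka(16), io(20) → 36
combine ze(27), al(28) → 55
combine 29, 36 → 65
combine 55, 65 → 120
Each symbol's bit-cost is frequency × depth; summing gives 320 bits (equivalently 15 + 29 + 36 + 55 + 65 + 120).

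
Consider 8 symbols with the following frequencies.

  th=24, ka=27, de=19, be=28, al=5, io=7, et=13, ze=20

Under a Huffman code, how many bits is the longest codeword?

Merge the two lowest-weight nodes at each step:
al(5) + io(7) → 12
12 + et(13) → 25
de(19) + ze(20) → 39
th(24) + 25 → 49
ka(27) + be(28) → 55
39 + 49 → 88
55 + 88 → 143
Maximum depth reached is 5.

5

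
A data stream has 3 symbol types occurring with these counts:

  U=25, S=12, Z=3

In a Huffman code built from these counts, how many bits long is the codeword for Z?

Repeatedly merge the two smallest:
Z(3) + S(12) → 15
15 + U(25) → 40
The subtree containing Z is merged 2 times, so code length = 2.

2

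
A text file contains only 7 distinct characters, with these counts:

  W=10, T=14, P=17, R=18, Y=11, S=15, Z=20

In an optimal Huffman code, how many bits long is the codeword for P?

Huffman merges, smallest pair first:
W(10) + Y(11) → 21
T(14) + S(15) → 29
P(17) + R(18) → 35
Z(20) + 21 → 41
29 + 35 → 64
41 + 64 → 105
The subtree containing P is merged 3 times, so code length = 3.

3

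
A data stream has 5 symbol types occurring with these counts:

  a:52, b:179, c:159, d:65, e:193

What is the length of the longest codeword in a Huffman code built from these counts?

Merge the two lowest-weight nodes at each step:
merge a(52) and d(65): 117
merge 117 and c(159): 276
merge b(179) and e(193): 372
merge 276 and 372: 648
Maximum depth reached is 3.

3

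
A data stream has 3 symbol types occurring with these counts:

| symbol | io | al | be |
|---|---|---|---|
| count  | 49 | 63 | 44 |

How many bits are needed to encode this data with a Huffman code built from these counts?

249

Merge the two smallest weights repeatedly:
combine be(44), io(49) → 93
combine al(63), 93 → 156
Each symbol's bit-cost is frequency × depth; summing gives 249 bits (equivalently 93 + 156).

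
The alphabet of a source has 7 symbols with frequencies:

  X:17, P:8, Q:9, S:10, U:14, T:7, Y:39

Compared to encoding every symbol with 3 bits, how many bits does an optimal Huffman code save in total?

44

Fixed-length: 3 bits × 104 symbols = 312 bits.
Huffman merges:
T(7) + P(8) → 15
Q(9) + S(10) → 19
U(14) + 15 → 29
X(17) + 19 → 36
29 + 36 → 65
Y(39) + 65 → 104
Huffman total = 15 + 19 + 29 + 36 + 65 + 104 = 268 bits.
Saving = 312 − 268 = 44 bits.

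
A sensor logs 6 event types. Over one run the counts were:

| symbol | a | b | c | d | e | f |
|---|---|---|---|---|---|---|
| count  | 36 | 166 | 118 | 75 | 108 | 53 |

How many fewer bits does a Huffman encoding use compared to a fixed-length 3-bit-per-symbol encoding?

Fixed-length: 3 bits × 556 symbols = 1668 bits.
Huffman merges:
merge a(36) and f(53): 89
merge d(75) and 89: 164
merge e(108) and c(118): 226
merge 164 and b(166): 330
merge 226 and 330: 556
Huffman total = 89 + 164 + 226 + 330 + 556 = 1365 bits.
Saving = 1668 − 1365 = 303 bits.

303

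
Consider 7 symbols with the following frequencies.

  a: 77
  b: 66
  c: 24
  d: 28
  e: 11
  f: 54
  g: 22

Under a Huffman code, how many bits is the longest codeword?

Merge the two lowest-weight nodes at each step:
e(11) + g(22) → 33
c(24) + d(28) → 52
33 + 52 → 85
f(54) + b(66) → 120
a(77) + 85 → 162
120 + 162 → 282
Maximum depth reached is 4.

4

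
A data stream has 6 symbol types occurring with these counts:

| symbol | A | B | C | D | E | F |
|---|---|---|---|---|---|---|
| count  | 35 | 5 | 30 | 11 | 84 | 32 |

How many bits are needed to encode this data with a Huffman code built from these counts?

439

Build the Huffman tree bottom-up:
merge B(5) and D(11): 16
merge 16 and C(30): 46
merge F(32) and A(35): 67
merge 46 and 67: 113
merge E(84) and 113: 197
Each symbol's bit-cost is frequency × depth; summing gives 439 bits (equivalently 16 + 46 + 67 + 113 + 197).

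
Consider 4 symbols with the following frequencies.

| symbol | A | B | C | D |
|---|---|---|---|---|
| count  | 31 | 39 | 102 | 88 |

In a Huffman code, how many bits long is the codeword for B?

3

Huffman merges, smallest pair first:
combine A(31), B(39) → 70
combine 70, D(88) → 158
combine C(102), 158 → 260
The subtree containing B is merged 3 times, so code length = 3.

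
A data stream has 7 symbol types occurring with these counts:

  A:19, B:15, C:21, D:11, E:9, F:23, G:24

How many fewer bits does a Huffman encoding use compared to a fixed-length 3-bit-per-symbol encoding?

27

Fixed-length: 3 bits × 122 symbols = 366 bits.
Huffman merges:
combine E(9), D(11) → 20
combine B(15), A(19) → 34
combine 20, C(21) → 41
combine F(23), G(24) → 47
combine 34, 41 → 75
combine 47, 75 → 122
Huffman total = 20 + 34 + 41 + 47 + 75 + 122 = 339 bits.
Saving = 366 − 339 = 27 bits.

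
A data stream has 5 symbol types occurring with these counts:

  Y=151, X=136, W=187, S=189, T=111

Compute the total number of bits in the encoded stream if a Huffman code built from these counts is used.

1795

Greedily combine the two least-frequent nodes:
merge T(111) and X(136): 247
merge Y(151) and W(187): 338
merge S(189) and 247: 436
merge 338 and 436: 774
Each symbol's bit-cost is frequency × depth; summing gives 1795 bits (equivalently 247 + 338 + 436 + 774).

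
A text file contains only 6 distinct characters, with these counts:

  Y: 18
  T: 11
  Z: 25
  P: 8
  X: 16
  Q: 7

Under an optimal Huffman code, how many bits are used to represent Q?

4

Build the tree from the bottom:
combine Q(7), P(8) → 15
combine T(11), 15 → 26
combine X(16), Y(18) → 34
combine Z(25), 26 → 51
combine 34, 51 → 85
Q sits 4 levels below the root, so its codeword is 4 bits.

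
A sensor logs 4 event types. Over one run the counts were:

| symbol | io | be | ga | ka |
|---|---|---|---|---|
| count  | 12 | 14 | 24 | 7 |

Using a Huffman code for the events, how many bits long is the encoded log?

109

Merge the two smallest weights repeatedly:
ka(7) + io(12) → 19
be(14) + 19 → 33
ga(24) + 33 → 57
The encoded length is the sum of every internal node's weight: 19 + 33 + 57 = 109 bits.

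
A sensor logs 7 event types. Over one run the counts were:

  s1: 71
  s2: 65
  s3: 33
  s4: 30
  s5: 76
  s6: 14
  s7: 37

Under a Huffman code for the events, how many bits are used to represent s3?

Repeatedly merge the two smallest:
s6(14) + s4(30) → 44
s3(33) + s7(37) → 70
44 + s2(65) → 109
70 + s1(71) → 141
s5(76) + 109 → 185
141 + 185 → 326
The subtree containing s3 is merged 3 times, so code length = 3.

3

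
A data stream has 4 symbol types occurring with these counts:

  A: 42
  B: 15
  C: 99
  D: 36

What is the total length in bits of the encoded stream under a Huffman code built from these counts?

Greedily combine the two least-frequent nodes:
B(15) + D(36) → 51
A(42) + 51 → 93
93 + C(99) → 192
Total encoded bits = sum of merged weights = 51 + 93 + 192 = 336.

336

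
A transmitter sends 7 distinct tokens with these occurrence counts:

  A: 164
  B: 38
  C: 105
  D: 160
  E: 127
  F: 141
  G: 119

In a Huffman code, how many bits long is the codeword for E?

Huffman merges, smallest pair first:
B(38) + C(105) → 143
G(119) + E(127) → 246
F(141) + 143 → 284
D(160) + A(164) → 324
246 + 284 → 530
324 + 530 → 854
E's leaf is at depth 3, giving a 3-bit codeword.

3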